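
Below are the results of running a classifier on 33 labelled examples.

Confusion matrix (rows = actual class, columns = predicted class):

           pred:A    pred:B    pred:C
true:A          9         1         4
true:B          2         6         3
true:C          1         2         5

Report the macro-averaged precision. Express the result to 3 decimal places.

0.611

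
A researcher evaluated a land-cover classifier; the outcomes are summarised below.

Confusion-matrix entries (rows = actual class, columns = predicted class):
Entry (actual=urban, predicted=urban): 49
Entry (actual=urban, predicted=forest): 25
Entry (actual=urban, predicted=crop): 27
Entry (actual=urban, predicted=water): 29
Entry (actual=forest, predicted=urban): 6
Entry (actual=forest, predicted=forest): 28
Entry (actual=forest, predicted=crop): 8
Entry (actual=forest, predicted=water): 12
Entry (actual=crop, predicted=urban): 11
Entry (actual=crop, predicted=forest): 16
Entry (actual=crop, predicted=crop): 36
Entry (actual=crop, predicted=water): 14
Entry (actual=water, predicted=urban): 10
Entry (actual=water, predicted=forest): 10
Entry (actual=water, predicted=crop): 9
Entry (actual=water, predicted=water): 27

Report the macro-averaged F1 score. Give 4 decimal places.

Per-class F1 score (2·TP/(2·TP+FP+FN)):
  urban: TP=49, FP=6+11+10=27, FN=25+27+29=81 → 98/206 = 0.47573
  forest: TP=28, FP=25+16+10=51, FN=6+8+12=26 → 56/133 = 0.42105
  crop: TP=36, FP=27+8+9=44, FN=11+16+14=41 → 72/157 = 0.45860
  water: TP=27, FP=29+12+14=55, FN=10+10+9=29 → 54/138 = 0.39130
Macro-F1 score = mean = (0.47573 + 0.42105 + 0.45860 + 0.39130) / 4 = 0.4367

0.4367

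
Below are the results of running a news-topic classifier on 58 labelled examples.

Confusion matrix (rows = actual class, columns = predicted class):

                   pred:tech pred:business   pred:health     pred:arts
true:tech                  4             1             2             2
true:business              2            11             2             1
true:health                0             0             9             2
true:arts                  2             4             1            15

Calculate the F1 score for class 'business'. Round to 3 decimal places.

0.688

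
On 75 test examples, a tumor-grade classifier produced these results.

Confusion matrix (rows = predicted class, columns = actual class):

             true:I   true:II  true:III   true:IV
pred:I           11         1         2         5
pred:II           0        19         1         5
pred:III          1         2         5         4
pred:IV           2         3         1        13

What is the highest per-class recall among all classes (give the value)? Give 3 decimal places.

Per-class recall (TP/(TP+FN)):
  I: TP=11, FN=0+1+2=3 → 11/14 = 0.7857
  II: TP=19, FN=1+2+3=6 → 19/25 = 0.7600
  III: TP=5, FN=2+1+1=4 → 5/9 = 0.5556
  IV: TP=13, FN=5+5+4=14 → 13/27 = 0.4815
Highest is class 'I' with recall = 0.786.

0.786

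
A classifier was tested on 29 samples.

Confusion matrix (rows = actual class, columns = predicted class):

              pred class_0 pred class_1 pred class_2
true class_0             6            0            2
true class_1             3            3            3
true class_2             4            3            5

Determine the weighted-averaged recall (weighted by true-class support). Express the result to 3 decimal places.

Per-class recall (TP/(TP+FN)):
  class_0: TP=6, FN=0+2=2 → 6/8 = 0.7500
  class_1: TP=3, FN=3+3=6 → 3/9 = 0.3333
  class_2: TP=5, FN=4+3=7 → 5/12 = 0.4167
Weighted-recall = Σ (supportᵢ/N)·recallᵢ with N=29: (8/29)·0.7500 + (9/29)·0.3333 + (12/29)·0.4167 = 0.483

0.483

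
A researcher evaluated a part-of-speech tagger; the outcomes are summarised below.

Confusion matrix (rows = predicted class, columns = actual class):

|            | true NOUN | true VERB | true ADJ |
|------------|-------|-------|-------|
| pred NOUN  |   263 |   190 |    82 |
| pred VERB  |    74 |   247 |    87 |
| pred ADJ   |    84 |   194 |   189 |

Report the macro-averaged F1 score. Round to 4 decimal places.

Per-class F1 score (2·TP/(2·TP+FP+FN)):
  NOUN: TP=263, FP=190+82=272, FN=74+84=158 → 526/956 = 0.55021
  VERB: TP=247, FP=74+87=161, FN=190+194=384 → 494/1039 = 0.47546
  ADJ: TP=189, FP=84+194=278, FN=82+87=169 → 378/825 = 0.45818
Macro-F1 score = mean = (0.55021 + 0.47546 + 0.45818) / 3 = 0.4946

0.4946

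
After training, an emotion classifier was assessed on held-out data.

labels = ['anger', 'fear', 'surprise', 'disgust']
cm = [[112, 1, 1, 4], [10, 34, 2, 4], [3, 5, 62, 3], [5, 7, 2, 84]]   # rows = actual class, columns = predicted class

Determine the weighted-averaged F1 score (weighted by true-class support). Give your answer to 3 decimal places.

0.860

Per-class F1 score (2·TP/(2·TP+FP+FN)):
  anger: TP=112, FP=10+3+5=18, FN=1+1+4=6 → 224/248 = 0.9032
  fear: TP=34, FP=1+5+7=13, FN=10+2+4=16 → 68/97 = 0.7010
  surprise: TP=62, FP=1+2+2=5, FN=3+5+3=11 → 124/140 = 0.8857
  disgust: TP=84, FP=4+4+3=11, FN=5+7+2=14 → 168/193 = 0.8705
Weighted-F1 score = Σ (supportᵢ/N)·F1 scoreᵢ with N=339: (118/339)·0.9032 + (50/339)·0.7010 + (73/339)·0.8857 + (98/339)·0.8705 = 0.860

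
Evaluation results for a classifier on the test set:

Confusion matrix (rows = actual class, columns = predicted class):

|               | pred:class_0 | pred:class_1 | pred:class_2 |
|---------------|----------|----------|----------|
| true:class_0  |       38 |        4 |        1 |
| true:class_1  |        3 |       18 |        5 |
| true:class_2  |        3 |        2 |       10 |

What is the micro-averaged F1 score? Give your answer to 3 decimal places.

0.786

Micro-averaging pools counts across classes: ΣTP=66, ΣFP=18, ΣFN=18.
Micro-F1 score = 2·TP/(2·TP+FP+FN) on pooled counts = 0.786 (equals overall accuracy in single-label multiclass).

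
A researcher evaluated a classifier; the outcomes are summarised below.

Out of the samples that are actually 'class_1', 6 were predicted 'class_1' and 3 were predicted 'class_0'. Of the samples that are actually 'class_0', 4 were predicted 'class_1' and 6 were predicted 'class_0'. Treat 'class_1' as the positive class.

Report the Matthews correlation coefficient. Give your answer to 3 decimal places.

0.267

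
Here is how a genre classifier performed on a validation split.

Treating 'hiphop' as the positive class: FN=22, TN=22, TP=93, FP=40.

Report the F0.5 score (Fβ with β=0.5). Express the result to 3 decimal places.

Fβ = (1+β²)·TP / ((1+β²)·TP + β²·FN + FP), with β²=1/4
= 1.25·93 / (1.25·93 + 0.25·22 + 40) = 0.719

0.719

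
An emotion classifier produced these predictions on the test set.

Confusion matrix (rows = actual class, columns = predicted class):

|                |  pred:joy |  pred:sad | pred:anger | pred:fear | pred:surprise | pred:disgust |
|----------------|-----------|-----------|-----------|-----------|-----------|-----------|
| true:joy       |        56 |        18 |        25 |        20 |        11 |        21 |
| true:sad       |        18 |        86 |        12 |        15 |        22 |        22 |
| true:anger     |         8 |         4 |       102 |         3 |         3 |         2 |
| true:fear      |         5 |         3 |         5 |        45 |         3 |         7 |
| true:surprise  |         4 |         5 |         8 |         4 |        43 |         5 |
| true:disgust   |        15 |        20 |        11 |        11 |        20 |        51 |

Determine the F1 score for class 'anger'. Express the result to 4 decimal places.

0.7158

Take TP from the diagonal, FP from the rest of the 'anger' prediction marginal, FN from the rest of the 'anger' actual marginal.
F1 score = 2·TP/(2·TP+FP+FN).
anger: TP=102, FP=25+12+5+8+11=61, FN=8+4+3+3+2=20 → 204/285 = 0.71579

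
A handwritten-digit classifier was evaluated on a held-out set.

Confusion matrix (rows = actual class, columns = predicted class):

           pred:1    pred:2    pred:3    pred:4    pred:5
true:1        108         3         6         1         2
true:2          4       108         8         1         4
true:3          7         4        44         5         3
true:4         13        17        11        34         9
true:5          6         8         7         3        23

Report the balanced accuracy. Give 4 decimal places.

0.6713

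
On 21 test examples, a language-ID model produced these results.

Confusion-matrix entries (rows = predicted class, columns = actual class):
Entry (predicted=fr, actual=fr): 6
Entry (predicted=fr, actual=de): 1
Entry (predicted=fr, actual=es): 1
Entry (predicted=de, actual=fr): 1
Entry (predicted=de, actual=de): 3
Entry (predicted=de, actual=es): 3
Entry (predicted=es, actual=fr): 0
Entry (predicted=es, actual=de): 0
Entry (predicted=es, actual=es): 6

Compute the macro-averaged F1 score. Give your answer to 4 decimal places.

0.6985

Per-class F1 score (2·TP/(2·TP+FP+FN)):
  fr: TP=6, FP=1+1=2, FN=1+0=1 → 12/15 = 0.80000
  de: TP=3, FP=1+3=4, FN=1+0=1 → 6/11 = 0.54545
  es: TP=6, FP=0+0=0, FN=1+3=4 → 12/16 = 0.75000
Macro-F1 score = mean = (0.80000 + 0.54545 + 0.75000) / 3 = 0.6985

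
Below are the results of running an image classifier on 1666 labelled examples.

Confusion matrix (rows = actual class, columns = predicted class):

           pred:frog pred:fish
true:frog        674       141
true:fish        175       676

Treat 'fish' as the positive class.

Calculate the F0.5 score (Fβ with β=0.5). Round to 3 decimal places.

0.821

Fβ = (1+β²)·TP / ((1+β²)·TP + β²·FN + FP), with β²=1/4
= 1.25·676 / (1.25·676 + 0.25·175 + 141) = 0.821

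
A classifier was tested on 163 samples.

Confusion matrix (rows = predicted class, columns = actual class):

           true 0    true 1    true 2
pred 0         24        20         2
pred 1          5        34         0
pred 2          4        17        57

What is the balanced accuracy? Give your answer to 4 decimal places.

0.7241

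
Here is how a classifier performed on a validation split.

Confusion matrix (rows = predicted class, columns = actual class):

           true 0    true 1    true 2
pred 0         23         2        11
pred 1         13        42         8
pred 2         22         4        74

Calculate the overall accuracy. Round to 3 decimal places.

0.698

Accuracy = trace / total = (23+42+74=139) / 199 = 139/199 = 0.698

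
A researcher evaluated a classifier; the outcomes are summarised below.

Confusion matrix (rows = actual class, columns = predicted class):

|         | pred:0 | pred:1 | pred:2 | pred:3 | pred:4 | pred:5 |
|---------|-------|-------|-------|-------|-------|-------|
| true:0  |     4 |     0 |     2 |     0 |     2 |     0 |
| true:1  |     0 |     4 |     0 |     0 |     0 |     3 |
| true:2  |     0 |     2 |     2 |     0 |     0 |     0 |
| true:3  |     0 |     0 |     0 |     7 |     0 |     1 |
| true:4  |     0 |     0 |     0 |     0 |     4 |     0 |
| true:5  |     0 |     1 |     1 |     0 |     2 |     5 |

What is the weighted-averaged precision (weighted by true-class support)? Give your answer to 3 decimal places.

0.715

Per-class precision (TP/(TP+FP)):
  0: TP=4, FP=0+0+0+0+0=0 → 4/4 = 1.0000
  1: TP=4, FP=0+2+0+0+1=3 → 4/7 = 0.5714
  2: TP=2, FP=2+0+0+0+1=3 → 2/5 = 0.4000
  3: TP=7, FP=0+0+0+0+0=0 → 7/7 = 1.0000
  4: TP=4, FP=2+0+0+0+2=4 → 4/8 = 0.5000
  5: TP=5, FP=0+3+0+1+0=4 → 5/9 = 0.5556
Weighted-precision = Σ (supportᵢ/N)·precisionᵢ with N=40: (8/40)·1.0000 + (7/40)·0.5714 + (4/40)·0.4000 + (8/40)·1.0000 + (4/40)·0.5000 + (9/40)·0.5556 = 0.715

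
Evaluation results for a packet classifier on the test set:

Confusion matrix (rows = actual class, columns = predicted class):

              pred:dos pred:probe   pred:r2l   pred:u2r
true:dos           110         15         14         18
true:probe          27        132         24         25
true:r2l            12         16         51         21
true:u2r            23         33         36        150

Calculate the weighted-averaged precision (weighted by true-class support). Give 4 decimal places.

Per-class precision (TP/(TP+FP)):
  dos: TP=110, FP=27+12+23=62 → 110/172 = 0.63953
  probe: TP=132, FP=15+16+33=64 → 132/196 = 0.67347
  r2l: TP=51, FP=14+24+36=74 → 51/125 = 0.40800
  u2r: TP=150, FP=18+25+21=64 → 150/214 = 0.70093
Weighted-precision = Σ (supportᵢ/N)·precisionᵢ with N=707: (157/707)·0.63953 + (208/707)·0.67347 + (100/707)·0.40800 + (242/707)·0.70093 = 0.6378

0.6378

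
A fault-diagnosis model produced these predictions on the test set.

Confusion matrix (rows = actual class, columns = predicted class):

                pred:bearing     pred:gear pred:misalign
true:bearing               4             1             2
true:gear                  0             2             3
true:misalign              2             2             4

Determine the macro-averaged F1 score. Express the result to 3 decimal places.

Per-class F1 score (2·TP/(2·TP+FP+FN)):
  bearing: TP=4, FP=0+2=2, FN=1+2=3 → 8/13 = 0.6154
  gear: TP=2, FP=1+2=3, FN=0+3=3 → 4/10 = 0.4000
  misalign: TP=4, FP=2+3=5, FN=2+2=4 → 8/17 = 0.4706
Macro-F1 score = mean = (0.6154 + 0.4000 + 0.4706) / 3 = 0.495

0.495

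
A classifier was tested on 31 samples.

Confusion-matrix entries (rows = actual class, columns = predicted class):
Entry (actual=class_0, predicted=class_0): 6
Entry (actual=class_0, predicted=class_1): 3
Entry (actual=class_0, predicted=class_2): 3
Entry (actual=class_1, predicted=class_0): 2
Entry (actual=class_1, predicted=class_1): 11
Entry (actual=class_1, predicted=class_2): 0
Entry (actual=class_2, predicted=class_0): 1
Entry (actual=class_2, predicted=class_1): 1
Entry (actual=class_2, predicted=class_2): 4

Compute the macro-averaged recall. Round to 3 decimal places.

Per-class recall (TP/(TP+FN)):
  class_0: TP=6, FN=3+3=6 → 6/12 = 0.5000
  class_1: TP=11, FN=2+0=2 → 11/13 = 0.8462
  class_2: TP=4, FN=1+1=2 → 4/6 = 0.6667
Macro-recall = mean = (0.5000 + 0.8462 + 0.6667) / 3 = 0.671

0.671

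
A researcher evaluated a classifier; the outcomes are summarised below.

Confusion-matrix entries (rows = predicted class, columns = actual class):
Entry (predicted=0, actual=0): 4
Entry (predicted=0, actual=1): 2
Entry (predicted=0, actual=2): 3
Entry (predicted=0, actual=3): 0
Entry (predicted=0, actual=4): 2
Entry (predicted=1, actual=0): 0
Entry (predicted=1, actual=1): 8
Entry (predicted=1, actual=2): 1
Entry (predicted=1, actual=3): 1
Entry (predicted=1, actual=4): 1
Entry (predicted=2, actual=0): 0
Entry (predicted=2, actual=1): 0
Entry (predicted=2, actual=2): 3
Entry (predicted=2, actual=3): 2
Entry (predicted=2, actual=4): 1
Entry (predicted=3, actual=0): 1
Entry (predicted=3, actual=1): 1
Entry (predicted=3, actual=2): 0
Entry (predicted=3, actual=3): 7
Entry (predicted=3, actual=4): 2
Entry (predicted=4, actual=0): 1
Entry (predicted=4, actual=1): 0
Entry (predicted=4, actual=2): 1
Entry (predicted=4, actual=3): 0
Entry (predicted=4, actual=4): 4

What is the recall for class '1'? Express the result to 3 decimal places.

recall = TP/(TP+FN).
1: TP=8, FN=2+0+1+0=3 → 8/11 = 0.7273

0.727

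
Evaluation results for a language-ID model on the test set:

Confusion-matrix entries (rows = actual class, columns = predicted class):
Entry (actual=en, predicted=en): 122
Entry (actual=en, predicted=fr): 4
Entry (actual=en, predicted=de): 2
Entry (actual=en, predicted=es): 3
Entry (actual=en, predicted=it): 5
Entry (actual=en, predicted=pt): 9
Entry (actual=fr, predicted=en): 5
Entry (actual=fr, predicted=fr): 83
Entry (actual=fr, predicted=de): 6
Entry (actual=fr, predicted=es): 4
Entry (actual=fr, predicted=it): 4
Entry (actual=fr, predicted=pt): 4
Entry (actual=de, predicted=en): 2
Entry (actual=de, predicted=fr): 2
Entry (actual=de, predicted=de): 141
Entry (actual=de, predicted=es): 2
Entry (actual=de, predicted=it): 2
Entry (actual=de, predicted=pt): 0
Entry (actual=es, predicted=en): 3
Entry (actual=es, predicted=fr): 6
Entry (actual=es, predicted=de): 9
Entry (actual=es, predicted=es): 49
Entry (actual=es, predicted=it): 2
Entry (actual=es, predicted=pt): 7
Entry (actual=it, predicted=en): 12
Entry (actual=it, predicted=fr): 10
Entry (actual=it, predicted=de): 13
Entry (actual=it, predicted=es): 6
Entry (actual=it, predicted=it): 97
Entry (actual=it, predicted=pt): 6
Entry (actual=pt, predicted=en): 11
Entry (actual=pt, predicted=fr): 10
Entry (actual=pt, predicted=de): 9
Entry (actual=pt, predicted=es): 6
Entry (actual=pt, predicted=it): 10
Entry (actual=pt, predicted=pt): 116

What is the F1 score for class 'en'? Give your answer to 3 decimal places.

0.813

Treat 'en' as positive and all other classes as negative.
F1 score = 2·TP/(2·TP+FP+FN).
en: TP=122, FP=5+2+3+12+11=33, FN=4+2+3+5+9=23 → 244/300 = 0.8133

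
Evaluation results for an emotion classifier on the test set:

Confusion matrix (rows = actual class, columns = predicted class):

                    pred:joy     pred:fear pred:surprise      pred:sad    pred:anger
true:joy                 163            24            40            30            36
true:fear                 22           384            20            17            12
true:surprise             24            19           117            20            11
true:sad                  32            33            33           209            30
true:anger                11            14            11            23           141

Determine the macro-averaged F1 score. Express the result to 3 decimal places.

Per-class F1 score (2·TP/(2·TP+FP+FN)):
  joy: TP=163, FP=22+24+32+11=89, FN=24+40+30+36=130 → 326/545 = 0.5982
  fear: TP=384, FP=24+19+33+14=90, FN=22+20+17+12=71 → 768/929 = 0.8267
  surprise: TP=117, FP=40+20+33+11=104, FN=24+19+20+11=74 → 234/412 = 0.5680
  sad: TP=209, FP=30+17+20+23=90, FN=32+33+33+30=128 → 418/636 = 0.6572
  anger: TP=141, FP=36+12+11+30=89, FN=11+14+11+23=59 → 282/430 = 0.6558
Macro-F1 score = mean = (0.5982 + 0.8267 + 0.5680 + 0.6572 + 0.6558) / 5 = 0.661

0.661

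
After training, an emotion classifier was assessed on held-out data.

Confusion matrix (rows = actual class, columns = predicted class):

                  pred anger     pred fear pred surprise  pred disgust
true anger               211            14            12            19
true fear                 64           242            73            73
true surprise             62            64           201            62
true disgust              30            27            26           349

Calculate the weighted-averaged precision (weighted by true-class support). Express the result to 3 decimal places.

0.662

Per-class precision (TP/(TP+FP)):
  anger: TP=211, FP=64+62+30=156 → 211/367 = 0.5749
  fear: TP=242, FP=14+64+27=105 → 242/347 = 0.6974
  surprise: TP=201, FP=12+73+26=111 → 201/312 = 0.6442
  disgust: TP=349, FP=19+73+62=154 → 349/503 = 0.6938
Weighted-precision = Σ (supportᵢ/N)·precisionᵢ with N=1529: (256/1529)·0.5749 + (452/1529)·0.6974 + (389/1529)·0.6442 + (432/1529)·0.6938 = 0.662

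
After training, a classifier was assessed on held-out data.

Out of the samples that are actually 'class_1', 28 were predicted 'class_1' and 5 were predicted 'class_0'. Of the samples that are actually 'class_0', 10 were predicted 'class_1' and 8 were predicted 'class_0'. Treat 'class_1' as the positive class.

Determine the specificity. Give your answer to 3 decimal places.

Specificity = TN/(TN+FP) = 8/(8+10) = 0.444

0.444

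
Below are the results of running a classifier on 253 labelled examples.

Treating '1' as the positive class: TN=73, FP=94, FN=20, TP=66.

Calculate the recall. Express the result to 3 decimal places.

Recall = TP/(TP+FN) = 66/(66+20) = 66/86 = 0.767

0.767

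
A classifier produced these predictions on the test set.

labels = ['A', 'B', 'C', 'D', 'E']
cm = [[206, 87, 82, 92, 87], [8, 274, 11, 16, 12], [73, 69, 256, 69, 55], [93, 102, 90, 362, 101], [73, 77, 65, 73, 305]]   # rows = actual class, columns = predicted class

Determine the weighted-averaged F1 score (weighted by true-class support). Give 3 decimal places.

Per-class F1 score (2·TP/(2·TP+FP+FN)):
  A: TP=206, FP=8+73+93+73=247, FN=87+82+92+87=348 → 412/1007 = 0.4091
  B: TP=274, FP=87+69+102+77=335, FN=8+11+16+12=47 → 548/930 = 0.5892
  C: TP=256, FP=82+11+90+65=248, FN=73+69+69+55=266 → 512/1026 = 0.4990
  D: TP=362, FP=92+16+69+73=250, FN=93+102+90+101=386 → 724/1360 = 0.5324
  E: TP=305, FP=87+12+55+101=255, FN=73+77+65+73=288 → 610/1153 = 0.5291
Weighted-F1 score = Σ (supportᵢ/N)·F1 scoreᵢ with N=2738: (554/2738)·0.4091 + (321/2738)·0.5892 + (522/2738)·0.4990 + (748/2738)·0.5324 + (593/2738)·0.5291 = 0.507

0.507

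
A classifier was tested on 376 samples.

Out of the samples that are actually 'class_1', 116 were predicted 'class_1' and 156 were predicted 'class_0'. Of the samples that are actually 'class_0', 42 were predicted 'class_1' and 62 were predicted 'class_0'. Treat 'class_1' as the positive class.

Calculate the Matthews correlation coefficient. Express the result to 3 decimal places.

MCC = (TP·TN − FP·FN) / √((TP+FP)(TP+FN)(TN+FP)(TN+FN))
Numerator = 116·62 − 42·156 = 640
Denominator = √(158·272·104·218) = √974351872 = 31214.6099
MCC = 640 / 31214.6099 = 0.021

0.021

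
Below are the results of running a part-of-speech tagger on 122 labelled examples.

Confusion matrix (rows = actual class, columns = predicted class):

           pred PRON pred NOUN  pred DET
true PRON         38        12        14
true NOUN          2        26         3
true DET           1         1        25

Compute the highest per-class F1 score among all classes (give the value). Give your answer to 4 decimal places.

Per-class F1 score (2·TP/(2·TP+FP+FN)):
  PRON: TP=38, FP=2+1=3, FN=12+14=26 → 76/105 = 0.72381
  NOUN: TP=26, FP=12+1=13, FN=2+3=5 → 52/70 = 0.74286
  DET: TP=25, FP=14+3=17, FN=1+1=2 → 50/69 = 0.72464
Highest is class 'NOUN' with F1 score = 0.7429.

0.7429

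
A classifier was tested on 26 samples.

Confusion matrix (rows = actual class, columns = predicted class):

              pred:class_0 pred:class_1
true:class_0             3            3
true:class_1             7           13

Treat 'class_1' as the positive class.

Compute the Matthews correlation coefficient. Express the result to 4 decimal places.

0.1299

MCC = (TP·TN − FP·FN) / √((TP+FP)(TP+FN)(TN+FP)(TN+FN))
Numerator = 13·3 − 3·7 = 18
Denominator = √(16·20·6·10) = √19200 = 138.5641
MCC = 18 / 138.5641 = 0.1299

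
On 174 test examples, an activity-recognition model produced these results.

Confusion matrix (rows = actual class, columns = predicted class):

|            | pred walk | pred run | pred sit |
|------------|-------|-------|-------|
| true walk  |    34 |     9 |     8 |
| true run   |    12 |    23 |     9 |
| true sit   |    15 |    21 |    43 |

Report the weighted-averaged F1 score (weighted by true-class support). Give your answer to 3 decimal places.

0.579

Per-class F1 score (2·TP/(2·TP+FP+FN)):
  walk: TP=34, FP=12+15=27, FN=9+8=17 → 68/112 = 0.6071
  run: TP=23, FP=9+21=30, FN=12+9=21 → 46/97 = 0.4742
  sit: TP=43, FP=8+9=17, FN=15+21=36 → 86/139 = 0.6187
Weighted-F1 score = Σ (supportᵢ/N)·F1 scoreᵢ with N=174: (51/174)·0.6071 + (44/174)·0.4742 + (79/174)·0.6187 = 0.579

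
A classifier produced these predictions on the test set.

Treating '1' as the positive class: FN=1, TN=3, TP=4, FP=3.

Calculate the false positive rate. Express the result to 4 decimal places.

0.5000

FPR = FP/(FP+TN) = 3/(3+3) = 0.5000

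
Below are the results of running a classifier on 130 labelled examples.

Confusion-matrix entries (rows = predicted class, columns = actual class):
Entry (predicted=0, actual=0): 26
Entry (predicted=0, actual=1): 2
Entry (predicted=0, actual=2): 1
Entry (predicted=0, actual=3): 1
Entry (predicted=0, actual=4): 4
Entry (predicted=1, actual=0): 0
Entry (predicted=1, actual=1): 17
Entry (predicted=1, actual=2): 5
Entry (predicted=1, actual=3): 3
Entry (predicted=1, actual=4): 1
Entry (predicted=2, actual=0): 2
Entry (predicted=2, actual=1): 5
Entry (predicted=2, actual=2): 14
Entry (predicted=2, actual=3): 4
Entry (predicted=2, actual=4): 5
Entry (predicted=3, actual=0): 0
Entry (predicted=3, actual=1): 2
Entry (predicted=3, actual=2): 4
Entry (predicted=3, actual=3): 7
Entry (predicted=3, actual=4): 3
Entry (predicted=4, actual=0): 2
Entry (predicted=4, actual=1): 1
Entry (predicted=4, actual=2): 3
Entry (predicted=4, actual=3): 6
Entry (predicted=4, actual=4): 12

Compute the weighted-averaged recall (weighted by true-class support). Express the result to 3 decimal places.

Per-class recall (TP/(TP+FN)):
  0: TP=26, FN=0+2+0+2=4 → 26/30 = 0.8667
  1: TP=17, FN=2+5+2+1=10 → 17/27 = 0.6296
  2: TP=14, FN=1+5+4+3=13 → 14/27 = 0.5185
  3: TP=7, FN=1+3+4+6=14 → 7/21 = 0.3333
  4: TP=12, FN=4+1+5+3=13 → 12/25 = 0.4800
Weighted-recall = Σ (supportᵢ/N)·recallᵢ with N=130: (30/130)·0.8667 + (27/130)·0.6296 + (27/130)·0.5185 + (21/130)·0.3333 + (25/130)·0.4800 = 0.585

0.585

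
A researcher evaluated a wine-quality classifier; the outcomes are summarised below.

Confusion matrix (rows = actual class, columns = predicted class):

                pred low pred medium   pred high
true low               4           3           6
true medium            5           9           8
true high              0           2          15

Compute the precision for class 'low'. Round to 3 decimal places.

Treat 'low' as positive and all other classes as negative.
precision = TP/(TP+FP).
low: TP=4, FP=5+0=5 → 4/9 = 0.4444

0.444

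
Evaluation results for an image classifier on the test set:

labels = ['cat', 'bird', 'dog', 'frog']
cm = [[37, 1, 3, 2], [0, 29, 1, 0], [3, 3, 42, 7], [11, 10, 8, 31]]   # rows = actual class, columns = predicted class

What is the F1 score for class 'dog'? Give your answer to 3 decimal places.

0.771

Take TP from the diagonal, FP from the rest of the 'dog' prediction marginal, FN from the rest of the 'dog' actual marginal.
F1 score = 2·TP/(2·TP+FP+FN).
dog: TP=42, FP=3+1+8=12, FN=3+3+7=13 → 84/109 = 0.7706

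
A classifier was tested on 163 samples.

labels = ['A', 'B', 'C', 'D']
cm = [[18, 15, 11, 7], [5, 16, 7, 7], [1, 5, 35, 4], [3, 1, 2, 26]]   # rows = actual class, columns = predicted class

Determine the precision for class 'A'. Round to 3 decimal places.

0.667

precision = TP/(TP+FP).
A: TP=18, FP=5+1+3=9 → 18/27 = 0.6667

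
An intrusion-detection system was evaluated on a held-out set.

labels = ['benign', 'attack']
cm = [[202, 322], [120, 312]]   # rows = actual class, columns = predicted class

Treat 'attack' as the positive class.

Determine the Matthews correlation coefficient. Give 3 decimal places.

0.113

MCC = (TP·TN − FP·FN) / √((TP+FP)(TP+FN)(TN+FP)(TN+FN))
Numerator = 312·202 − 322·120 = 24384
Denominator = √(634·432·524·322) = √46212574464 = 214971.1015
MCC = 24384 / 214971.1015 = 0.113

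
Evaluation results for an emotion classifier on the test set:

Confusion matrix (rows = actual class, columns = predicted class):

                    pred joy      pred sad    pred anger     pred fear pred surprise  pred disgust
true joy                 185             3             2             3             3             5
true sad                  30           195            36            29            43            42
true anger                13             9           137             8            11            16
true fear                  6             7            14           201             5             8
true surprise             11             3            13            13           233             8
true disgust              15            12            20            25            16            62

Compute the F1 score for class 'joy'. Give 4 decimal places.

0.8026

One-vs-rest for 'joy': TP = diagonal; FP = other classes predicted 'joy'; FN = 'joy' predicted as other.
F1 score = 2·TP/(2·TP+FP+FN).
joy: TP=185, FP=30+13+6+11+15=75, FN=3+2+3+3+5=16 → 370/461 = 0.80260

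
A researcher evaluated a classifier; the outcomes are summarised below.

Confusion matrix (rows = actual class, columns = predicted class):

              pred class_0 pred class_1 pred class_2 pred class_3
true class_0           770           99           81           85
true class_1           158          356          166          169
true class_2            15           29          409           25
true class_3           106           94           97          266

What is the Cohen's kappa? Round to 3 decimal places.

Observed agreement pₒ = trace/N = 1801/2925 = 0.6157
Expected agreement pₑ = Σ (rowᵢ·colᵢ)/N² = (1035·1049 + 849·578 + 478·753 + 563·545)/2925² = 0.2622
κ = (pₒ − pₑ)/(1 − pₑ) = (0.6157 − 0.2622)/(1 − 0.2622) = 0.479

0.479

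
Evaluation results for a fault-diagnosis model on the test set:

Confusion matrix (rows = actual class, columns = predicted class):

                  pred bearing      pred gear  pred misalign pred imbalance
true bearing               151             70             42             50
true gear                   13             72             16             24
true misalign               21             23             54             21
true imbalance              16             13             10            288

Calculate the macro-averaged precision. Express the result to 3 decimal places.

0.588

Per-class precision (TP/(TP+FP)):
  bearing: TP=151, FP=13+21+16=50 → 151/201 = 0.7512
  gear: TP=72, FP=70+23+13=106 → 72/178 = 0.4045
  misalign: TP=54, FP=42+16+10=68 → 54/122 = 0.4426
  imbalance: TP=288, FP=50+24+21=95 → 288/383 = 0.7520
Macro-precision = mean = (0.7512 + 0.4045 + 0.4426 + 0.7520) / 4 = 0.588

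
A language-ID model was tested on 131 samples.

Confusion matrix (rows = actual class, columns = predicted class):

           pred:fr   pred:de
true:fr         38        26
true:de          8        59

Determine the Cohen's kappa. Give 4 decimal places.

0.4774

Observed agreement pₒ = trace/N = 97/131 = 0.74046
Expected agreement pₑ = Σ (rowᵢ·colᵢ)/N² = (64·46 + 67·85)/131² = 0.50341
κ = (pₒ − pₑ)/(1 − pₑ) = (0.74046 − 0.50341)/(1 − 0.50341) = 0.4774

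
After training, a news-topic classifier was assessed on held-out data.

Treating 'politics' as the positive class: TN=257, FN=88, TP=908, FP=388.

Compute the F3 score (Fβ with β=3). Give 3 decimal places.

0.885

Fβ = (1+β²)·TP / ((1+β²)·TP + β²·FN + FP), with β²=9
= 10·908 / (10·908 + 9·88 + 388) = 0.885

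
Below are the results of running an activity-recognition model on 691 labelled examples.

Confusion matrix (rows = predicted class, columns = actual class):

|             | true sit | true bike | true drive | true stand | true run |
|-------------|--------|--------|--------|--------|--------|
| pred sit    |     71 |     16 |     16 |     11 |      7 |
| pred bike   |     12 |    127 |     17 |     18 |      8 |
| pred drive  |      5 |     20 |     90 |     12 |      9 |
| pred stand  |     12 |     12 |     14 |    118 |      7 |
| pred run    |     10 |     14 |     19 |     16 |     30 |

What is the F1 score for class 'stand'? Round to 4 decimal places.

0.6982

One-vs-rest for 'stand': TP = diagonal; FP = other classes predicted 'stand'; FN = 'stand' predicted as other.
F1 score = 2·TP/(2·TP+FP+FN).
stand: TP=118, FP=12+12+14+7=45, FN=11+18+12+16=57 → 236/338 = 0.69822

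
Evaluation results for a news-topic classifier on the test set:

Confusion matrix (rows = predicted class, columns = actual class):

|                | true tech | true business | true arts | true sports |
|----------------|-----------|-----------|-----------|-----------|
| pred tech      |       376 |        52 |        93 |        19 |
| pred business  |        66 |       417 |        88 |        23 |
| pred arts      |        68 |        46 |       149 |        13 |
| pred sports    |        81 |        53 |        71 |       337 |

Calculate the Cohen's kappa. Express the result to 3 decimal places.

0.536

Observed agreement pₒ = trace/N = 1279/1952 = 0.6552
Expected agreement pₑ = Σ (rowᵢ·colᵢ)/N² = (591·540 + 568·594 + 401·276 + 392·542)/1952² = 0.2571
κ = (pₒ − pₑ)/(1 − pₑ) = (0.6552 − 0.2571)/(1 − 0.2571) = 0.536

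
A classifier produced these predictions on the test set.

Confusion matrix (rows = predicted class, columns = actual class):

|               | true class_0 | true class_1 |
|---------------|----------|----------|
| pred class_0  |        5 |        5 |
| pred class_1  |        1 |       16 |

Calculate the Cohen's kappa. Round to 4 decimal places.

0.4808

Observed agreement pₒ = trace/N = 21/27 = 0.77778
Expected agreement pₑ = Σ (rowᵢ·colᵢ)/N² = (6·10 + 21·17)/27² = 0.57202
κ = (pₒ − pₑ)/(1 − pₑ) = (0.77778 − 0.57202)/(1 − 0.57202) = 0.4808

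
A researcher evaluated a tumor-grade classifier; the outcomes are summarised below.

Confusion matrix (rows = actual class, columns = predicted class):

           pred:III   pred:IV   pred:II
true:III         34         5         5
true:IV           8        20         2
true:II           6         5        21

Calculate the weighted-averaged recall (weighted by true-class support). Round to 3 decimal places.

0.708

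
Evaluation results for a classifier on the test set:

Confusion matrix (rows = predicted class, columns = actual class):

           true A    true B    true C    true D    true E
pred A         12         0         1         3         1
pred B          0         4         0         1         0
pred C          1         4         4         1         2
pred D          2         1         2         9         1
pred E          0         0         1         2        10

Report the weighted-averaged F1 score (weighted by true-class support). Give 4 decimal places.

Per-class F1 score (2·TP/(2·TP+FP+FN)):
  A: TP=12, FP=0+1+3+1=5, FN=0+1+2+0=3 → 24/32 = 0.75000
  B: TP=4, FP=0+0+1+0=1, FN=0+4+1+0=5 → 8/14 = 0.57143
  C: TP=4, FP=1+4+1+2=8, FN=1+0+2+1=4 → 8/20 = 0.40000
  D: TP=9, FP=2+1+2+1=6, FN=3+1+1+2=7 → 18/31 = 0.58065
  E: TP=10, FP=0+0+1+2=3, FN=1+0+2+1=4 → 20/27 = 0.74074
Weighted-F1 score = Σ (supportᵢ/N)·F1 scoreᵢ with N=62: (15/62)·0.75000 + (9/62)·0.57143 + (8/62)·0.40000 + (16/62)·0.58065 + (14/62)·0.74074 = 0.6331

0.6331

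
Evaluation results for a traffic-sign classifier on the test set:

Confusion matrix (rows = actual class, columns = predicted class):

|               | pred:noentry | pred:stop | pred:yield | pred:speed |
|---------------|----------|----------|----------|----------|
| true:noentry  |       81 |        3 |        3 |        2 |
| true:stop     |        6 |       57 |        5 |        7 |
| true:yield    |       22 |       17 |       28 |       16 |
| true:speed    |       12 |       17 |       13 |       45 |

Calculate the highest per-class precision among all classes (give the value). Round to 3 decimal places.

0.669

Per-class precision (TP/(TP+FP)):
  noentry: TP=81, FP=6+22+12=40 → 81/121 = 0.6694
  stop: TP=57, FP=3+17+17=37 → 57/94 = 0.6064
  yield: TP=28, FP=3+5+13=21 → 28/49 = 0.5714
  speed: TP=45, FP=2+7+16=25 → 45/70 = 0.6429
Highest is class 'noentry' with precision = 0.669.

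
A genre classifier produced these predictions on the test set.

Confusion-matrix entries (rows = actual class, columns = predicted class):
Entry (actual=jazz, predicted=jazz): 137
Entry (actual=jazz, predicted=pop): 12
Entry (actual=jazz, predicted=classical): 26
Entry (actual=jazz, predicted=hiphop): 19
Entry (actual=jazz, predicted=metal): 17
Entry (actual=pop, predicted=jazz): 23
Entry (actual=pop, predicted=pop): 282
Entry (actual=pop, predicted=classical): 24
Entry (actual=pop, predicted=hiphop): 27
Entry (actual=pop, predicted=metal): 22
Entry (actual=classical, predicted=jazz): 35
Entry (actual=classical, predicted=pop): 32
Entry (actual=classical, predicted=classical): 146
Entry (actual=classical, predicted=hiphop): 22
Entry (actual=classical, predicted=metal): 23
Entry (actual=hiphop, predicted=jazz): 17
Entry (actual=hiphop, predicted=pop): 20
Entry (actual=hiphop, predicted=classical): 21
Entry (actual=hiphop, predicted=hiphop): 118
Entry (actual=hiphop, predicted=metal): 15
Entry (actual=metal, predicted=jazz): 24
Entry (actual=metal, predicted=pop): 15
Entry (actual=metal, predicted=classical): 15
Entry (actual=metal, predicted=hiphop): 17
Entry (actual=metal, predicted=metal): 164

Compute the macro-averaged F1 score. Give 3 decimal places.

0.652

Per-class F1 score (2·TP/(2·TP+FP+FN)):
  jazz: TP=137, FP=23+35+17+24=99, FN=12+26+19+17=74 → 274/447 = 0.6130
  pop: TP=282, FP=12+32+20+15=79, FN=23+24+27+22=96 → 564/739 = 0.7632
  classical: TP=146, FP=26+24+21+15=86, FN=35+32+22+23=112 → 292/490 = 0.5959
  hiphop: TP=118, FP=19+27+22+17=85, FN=17+20+21+15=73 → 236/394 = 0.5990
  metal: TP=164, FP=17+22+23+15=77, FN=24+15+15+17=71 → 328/476 = 0.6891
Macro-F1 score = mean = (0.6130 + 0.7632 + 0.5959 + 0.5990 + 0.6891) / 5 = 0.652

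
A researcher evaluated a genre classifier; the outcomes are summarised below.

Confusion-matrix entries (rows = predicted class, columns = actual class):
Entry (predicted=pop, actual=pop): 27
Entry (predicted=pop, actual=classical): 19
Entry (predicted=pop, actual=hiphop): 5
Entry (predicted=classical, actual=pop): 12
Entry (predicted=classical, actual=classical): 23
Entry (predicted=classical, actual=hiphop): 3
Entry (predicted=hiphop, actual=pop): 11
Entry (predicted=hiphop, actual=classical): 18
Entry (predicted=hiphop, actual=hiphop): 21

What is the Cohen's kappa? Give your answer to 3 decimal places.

Observed agreement pₒ = trace/N = 71/139 = 0.5108
Expected agreement pₑ = Σ (rowᵢ·colᵢ)/N² = (50·51 + 60·38 + 29·50)/139² = 0.3250
κ = (pₒ − pₑ)/(1 − pₑ) = (0.5108 − 0.3250)/(1 − 0.3250) = 0.275

0.275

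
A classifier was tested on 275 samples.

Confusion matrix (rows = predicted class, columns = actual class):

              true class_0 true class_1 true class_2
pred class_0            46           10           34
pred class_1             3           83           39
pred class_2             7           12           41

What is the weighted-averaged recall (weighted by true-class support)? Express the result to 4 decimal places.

Per-class recall (TP/(TP+FN)):
  class_0: TP=46, FN=3+7=10 → 46/56 = 0.82143
  class_1: TP=83, FN=10+12=22 → 83/105 = 0.79048
  class_2: TP=41, FN=34+39=73 → 41/114 = 0.35965
Weighted-recall = Σ (supportᵢ/N)·recallᵢ with N=275: (56/275)·0.82143 + (105/275)·0.79048 + (114/275)·0.35965 = 0.6182

0.6182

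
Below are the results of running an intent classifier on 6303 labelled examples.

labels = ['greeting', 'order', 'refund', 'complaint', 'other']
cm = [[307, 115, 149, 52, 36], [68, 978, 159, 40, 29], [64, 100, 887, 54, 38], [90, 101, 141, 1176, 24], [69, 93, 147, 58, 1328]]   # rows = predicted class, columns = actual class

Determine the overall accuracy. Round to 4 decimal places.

0.7419

Accuracy = trace / total = (307+978+887+1176+1328=4676) / 6303 = 4676/6303 = 0.7419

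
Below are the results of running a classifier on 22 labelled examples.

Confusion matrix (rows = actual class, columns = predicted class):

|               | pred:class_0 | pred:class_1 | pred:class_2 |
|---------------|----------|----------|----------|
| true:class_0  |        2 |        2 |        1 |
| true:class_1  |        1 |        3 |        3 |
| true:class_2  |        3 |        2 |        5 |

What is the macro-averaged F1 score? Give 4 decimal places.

Per-class F1 score (2·TP/(2·TP+FP+FN)):
  class_0: TP=2, FP=1+3=4, FN=2+1=3 → 4/11 = 0.36364
  class_1: TP=3, FP=2+2=4, FN=1+3=4 → 6/14 = 0.42857
  class_2: TP=5, FP=1+3=4, FN=3+2=5 → 10/19 = 0.52632
Macro-F1 score = mean = (0.36364 + 0.42857 + 0.52632) / 3 = 0.4395

0.4395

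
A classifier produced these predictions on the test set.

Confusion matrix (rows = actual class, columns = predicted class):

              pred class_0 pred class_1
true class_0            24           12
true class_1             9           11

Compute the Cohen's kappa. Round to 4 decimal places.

Observed agreement pₒ = trace/N = 35/56 = 0.62500
Expected agreement pₑ = Σ (rowᵢ·colᵢ)/N² = (36·33 + 20·23)/56² = 0.52551
κ = (pₒ − pₑ)/(1 − pₑ) = (0.62500 − 0.52551)/(1 − 0.52551) = 0.2097

0.2097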